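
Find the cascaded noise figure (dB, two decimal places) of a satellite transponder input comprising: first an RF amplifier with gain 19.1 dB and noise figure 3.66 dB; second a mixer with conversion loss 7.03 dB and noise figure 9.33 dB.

3.83 dB

Convert to linear (a loss of L dB is a gain of −L dB): F_i = 10^(NF_i/10), G_i = 10^(G_i,dB/10)
  Stage 1: F_1 = 10^(3.66/10) = 2.323, G_1 = 10^(19.1/10) = 81.28
  Stage 2: F_2 = 10^(9.33/10) = 8.570, G_2 = 10^(−7.03/10) = 0.1982
Friis cascade:
  F = 2.323 + (8.570 − 1)/81.28 = 2.416
NF = 10 log₁₀(2.416) = 3.83 dB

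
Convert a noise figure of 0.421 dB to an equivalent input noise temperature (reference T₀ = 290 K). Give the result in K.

F = 10^(0.421/10) = 1.10179
T_e = (F − 1)·T₀ = (1.10179 − 1) × 290 = 29.5 K

29.5 K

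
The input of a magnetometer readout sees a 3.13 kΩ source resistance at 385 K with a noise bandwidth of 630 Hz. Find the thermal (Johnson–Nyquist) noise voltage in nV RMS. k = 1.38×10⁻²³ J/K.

205 nV

V_n = √(4kTRB)
4kTRB = 4 × 1.38×10⁻²³ × 385 × 3.13×10³ × 6.30×10² = 4.19×10⁻¹⁴ V²
V_n = √(4.19×10⁻¹⁴) = 2.05×10⁻⁷ V = 205 nV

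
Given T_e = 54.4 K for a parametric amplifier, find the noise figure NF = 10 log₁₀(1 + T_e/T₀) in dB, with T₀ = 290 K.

0.747 dB

F = 1 + T_e/T₀ = 1 + 54.4/290 = 1.18759
NF = 10 log₁₀(1.18759) = 0.747 dB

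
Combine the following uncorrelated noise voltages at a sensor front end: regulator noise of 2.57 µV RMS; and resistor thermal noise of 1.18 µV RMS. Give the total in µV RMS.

2.83 µV

Uncorrelated sources add in power (mean-square): V_tot = √(ΣV_i²)
V_tot = √[(2.57×10⁻⁶)² + (1.18×10⁻⁶)²] = 2.83×10⁻⁶ V = 2.83 µV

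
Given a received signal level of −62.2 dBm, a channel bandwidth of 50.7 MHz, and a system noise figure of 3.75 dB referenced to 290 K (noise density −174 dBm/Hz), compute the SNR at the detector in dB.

Noise floor: N = −174 + 10 log₁₀(B) + NF
10 log₁₀(5.07×10⁷) = 77.05 dB
N = −174 + 77.05 + 3.75 = −93.20 dBm
SNR = P_sig − N = −62.2 − (−93.20) = 31.00 dB → 31.0 dB

31.0 dB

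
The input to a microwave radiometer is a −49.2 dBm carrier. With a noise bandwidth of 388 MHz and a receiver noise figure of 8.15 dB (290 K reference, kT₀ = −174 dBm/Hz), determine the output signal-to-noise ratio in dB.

Noise floor: N = −174 + 10 log₁₀(B) + NF
10 log₁₀(3.88×10⁸) = 85.89 dB
N = −174 + 85.89 + 8.15 = −79.96 dBm
SNR = P_sig − N = −49.2 − (−79.96) = 30.76 dB → 30.8 dB

30.8 dB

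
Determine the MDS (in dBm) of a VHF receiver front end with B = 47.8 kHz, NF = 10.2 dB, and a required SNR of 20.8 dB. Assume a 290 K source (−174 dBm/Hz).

−96.2 dBm

Sensitivity = −174 + 10 log₁₀(B) + NF + SNR_min
= −174 + 46.79 + 10.2 + 20.8
= −96.21 dBm → −96.2 dBm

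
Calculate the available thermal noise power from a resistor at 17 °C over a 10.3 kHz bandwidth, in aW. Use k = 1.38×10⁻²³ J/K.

41.2 aW

T = 17 °C + 273.15 = 290.15 K
P_n = kTB = 1.38×10⁻²³ × 290.15 × 1.03×10⁴ = 4.12×10⁻¹⁷ W = 41.2 aW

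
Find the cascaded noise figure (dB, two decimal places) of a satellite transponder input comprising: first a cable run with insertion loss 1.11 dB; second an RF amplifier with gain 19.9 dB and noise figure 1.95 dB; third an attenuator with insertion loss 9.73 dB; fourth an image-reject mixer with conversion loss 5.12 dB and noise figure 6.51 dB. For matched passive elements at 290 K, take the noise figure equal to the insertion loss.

4.09 dB

Convert to linear (a loss of L dB is a gain of −L dB): F_i = 10^(NF_i/10), G_i = 10^(G_i,dB/10)
  Stage 1: F_1 = 10^(1.11/10) = 1.291, G_1 = 10^(−1.11/10) = 0.7745
  Stage 2: F_2 = 10^(1.95/10) = 1.567, G_2 = 10^(19.9/10) = 97.72
  Stage 3: F_3 = 10^(9.73/10) = 9.397, G_3 = 10^(−9.73/10) = 0.1064
  Stage 4: F_4 = 10^(6.51/10) = 4.477, G_4 = 10^(−5.12/10) = 0.3076
Friis cascade:
  F = 1.291 + (1.567 − 1)/0.7745 + (9.397 − 1)/75.68 + (4.477 − 1)/8.054 = 2.566
NF = 10 log₁₀(2.566) = 4.09 dB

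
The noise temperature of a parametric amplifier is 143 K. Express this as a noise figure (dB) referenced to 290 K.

1.74 dB

F = 1 + T_e/T₀ = 1 + 143/290 = 1.4931
NF = 10 log₁₀(1.4931) = 1.74 dB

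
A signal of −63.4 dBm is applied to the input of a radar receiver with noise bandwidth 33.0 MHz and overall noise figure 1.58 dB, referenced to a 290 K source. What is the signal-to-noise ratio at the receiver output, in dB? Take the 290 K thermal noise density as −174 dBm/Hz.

Noise floor: N = −174 + 10 log₁₀(B) + NF
10 log₁₀(3.30×10⁷) = 75.19 dB
N = −174 + 75.19 + 1.58 = −97.23 dBm
SNR = P_sig − N = −63.4 − (−97.23) = 33.83 dB → 33.8 dB

33.8 dB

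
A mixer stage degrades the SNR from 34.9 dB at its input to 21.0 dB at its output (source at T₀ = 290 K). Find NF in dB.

13.9 dB

NF (dB) = SNR_in(dB) − SNR_out(dB) when the source is at T₀
NF = 34.9 − 21.0 = 13.9 dB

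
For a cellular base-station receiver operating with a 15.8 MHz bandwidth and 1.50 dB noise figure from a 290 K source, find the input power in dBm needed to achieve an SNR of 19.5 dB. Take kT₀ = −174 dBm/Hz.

Sensitivity = −174 + 10 log₁₀(B) + NF + SNR_min
= −174 + 71.99 + 1.50 + 19.5
= −81.01 dBm → −81.0 dBm

−81.0 dBm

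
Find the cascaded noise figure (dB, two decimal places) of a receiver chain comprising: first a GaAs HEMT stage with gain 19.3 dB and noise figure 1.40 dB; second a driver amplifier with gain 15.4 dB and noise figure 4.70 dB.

1.47 dB

Convert to linear (a loss of L dB is a gain of −L dB): F_i = 10^(NF_i/10), G_i = 10^(G_i,dB/10)
  Stage 1: F_1 = 10^(1.40/10) = 1.380, G_1 = 10^(19.3/10) = 85.11
  Stage 2: F_2 = 10^(4.70/10) = 2.951, G_2 = 10^(15.4/10) = 34.67
Friis cascade:
  F = 1.380 + (2.951 − 1)/85.11 = 1.403
NF = 10 log₁₀(1.403) = 1.47 dB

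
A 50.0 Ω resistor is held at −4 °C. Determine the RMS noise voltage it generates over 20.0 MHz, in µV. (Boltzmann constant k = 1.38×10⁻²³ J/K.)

T = −4 °C + 273.15 = 269.15 K
V_n = √(4kTRB)
4kTRB = 4 × 1.38×10⁻²³ × 269.15 × 5.00×10¹ × 2.00×10⁷ = 1.49×10⁻¹¹ V²
V_n = √(1.49×10⁻¹¹) = 3.85×10⁻⁶ V = 3.85 µV

3.85 µV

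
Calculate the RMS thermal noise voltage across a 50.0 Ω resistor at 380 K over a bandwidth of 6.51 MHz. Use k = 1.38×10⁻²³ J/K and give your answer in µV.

2.61 µV

V_n = √(4kTRB)
4kTRB = 4 × 1.38×10⁻²³ × 380 × 5.00×10¹ × 6.51×10⁶ = 6.83×10⁻¹² V²
V_n = √(6.83×10⁻¹²) = 2.61×10⁻⁶ V = 2.61 µV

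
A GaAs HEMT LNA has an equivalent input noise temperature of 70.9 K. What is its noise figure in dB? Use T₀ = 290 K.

F = 1 + T_e/T₀ = 1 + 70.9/290 = 1.24448
NF = 10 log₁₀(1.24448) = 0.950 dB

0.950 dB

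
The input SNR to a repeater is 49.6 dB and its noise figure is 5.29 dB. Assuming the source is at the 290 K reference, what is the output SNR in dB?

By definition F = SNR_in/SNR_out, so in dB: SNR_out = SNR_in − NF
SNR_out = 49.6 − 5.29 = 44.31 dB

44.31 dB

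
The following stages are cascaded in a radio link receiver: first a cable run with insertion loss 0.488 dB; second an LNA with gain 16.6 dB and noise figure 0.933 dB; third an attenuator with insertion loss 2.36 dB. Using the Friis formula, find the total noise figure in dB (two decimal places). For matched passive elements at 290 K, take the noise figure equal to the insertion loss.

Convert to linear (a loss of L dB is a gain of −L dB): F_i = 10^(NF_i/10), G_i = 10^(G_i,dB/10)
  Stage 1: F_1 = 10^(0.488/10) = 1.119, G_1 = 10^(−0.488/10) = 0.8937
  Stage 2: F_2 = 10^(0.933/10) = 1.240, G_2 = 10^(16.6/10) = 45.71
  Stage 3: F_3 = 10^(2.36/10) = 1.722, G_3 = 10^(−2.36/10) = 0.5808
Friis cascade:
  F = 1.119 + (1.240 − 1)/0.8937 + (1.722 − 1)/40.85 = 1.405
NF = 10 log₁₀(1.405) = 1.48 dB

1.48 dB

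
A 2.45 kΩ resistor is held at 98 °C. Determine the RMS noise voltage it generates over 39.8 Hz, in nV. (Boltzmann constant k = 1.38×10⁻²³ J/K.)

T = 98 °C + 273.15 = 371.15 K
V_n = √(4kTRB)
4kTRB = 4 × 1.38×10⁻²³ × 371.15 × 2.45×10³ × 3.98×10¹ = 2.00×10⁻¹⁵ V²
V_n = √(2.00×10⁻¹⁵) = 4.47×10⁻⁸ V = 44.7 nV

44.7 nV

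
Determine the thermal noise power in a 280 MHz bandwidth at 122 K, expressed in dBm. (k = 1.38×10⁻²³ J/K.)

P_n = kTB = 1.38×10⁻²³ × 122 × 2.80×10⁸ = 4.71×10⁻¹³ W
In dBm: 10 log₁₀(4.71×10⁻¹³ / 10⁻³) = −93.3 dBm

−93.3 dBm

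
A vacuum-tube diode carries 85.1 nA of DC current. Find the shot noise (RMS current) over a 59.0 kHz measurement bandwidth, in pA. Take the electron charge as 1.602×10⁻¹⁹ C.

I_n = √(2qI·B)
2qI·B = 2 × 1.602×10⁻¹⁹ × 8.51×10⁻⁸ × 5.90×10⁴ = 1.61×10⁻²¹ A²
I_n = √(1.61×10⁻²¹) = 4.01×10⁻¹¹ A = 40.1 pA

40.1 pA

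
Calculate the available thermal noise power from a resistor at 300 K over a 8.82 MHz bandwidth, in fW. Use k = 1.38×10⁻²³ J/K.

36.5 fW

P_n = kTB = 1.38×10⁻²³ × 300 × 8.82×10⁶ = 3.65×10⁻¹⁴ W = 36.5 fW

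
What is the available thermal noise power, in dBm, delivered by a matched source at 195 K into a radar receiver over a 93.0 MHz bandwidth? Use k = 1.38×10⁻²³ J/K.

P_n = kTB = 1.38×10⁻²³ × 195 × 9.30×10⁷ = 2.50×10⁻¹³ W
In dBm: 10 log₁₀(2.50×10⁻¹³ / 10⁻³) = −96.0 dBm

−96.0 dBm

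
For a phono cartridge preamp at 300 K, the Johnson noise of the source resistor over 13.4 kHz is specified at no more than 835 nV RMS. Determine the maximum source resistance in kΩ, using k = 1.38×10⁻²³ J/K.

Johnson–Nyquist: V_n = √(4kTRB) ⇒ R = V_n² / (4kTB)
4kTB = 4 × 1.38×10⁻²³ × 300 × 1.34×10⁴ = 2.22×10⁻¹⁶
R = (8.35×10⁻⁷)² / 2.22×10⁻¹⁶ = 3.14×10³ Ω = 3.14 kΩ

3.14 kΩ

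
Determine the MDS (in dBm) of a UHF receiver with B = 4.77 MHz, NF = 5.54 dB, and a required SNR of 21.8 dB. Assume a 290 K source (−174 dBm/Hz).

Sensitivity = −174 + 10 log₁₀(B) + NF + SNR_min
= −174 + 66.79 + 5.54 + 21.8
= −79.87 dBm → −79.9 dBm

−79.9 dBm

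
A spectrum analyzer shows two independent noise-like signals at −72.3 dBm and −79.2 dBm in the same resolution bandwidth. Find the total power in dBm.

Convert to linear, add, convert back:
P₁ = 5.89×10⁻¹¹ W, P₂ = 1.20×10⁻¹¹ W
P_tot = 7.09×10⁻¹¹ W → 10 log₁₀(P_tot / 10⁻³) = −71.5 dBm

−71.5 dBm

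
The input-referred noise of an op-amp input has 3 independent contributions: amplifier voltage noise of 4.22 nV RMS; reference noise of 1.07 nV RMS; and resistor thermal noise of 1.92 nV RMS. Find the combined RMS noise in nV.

Uncorrelated sources add in power (mean-square): V_tot = √(ΣV_i²)
V_tot = √[(4.22×10⁻⁹)² + (1.07×10⁻⁹)² + (1.92×10⁻⁹)²] = 4.76×10⁻⁹ V = 4.76 nV

4.76 nV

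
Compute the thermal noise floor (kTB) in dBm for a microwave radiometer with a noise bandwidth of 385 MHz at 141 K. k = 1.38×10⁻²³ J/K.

−91.3 dBm

P_n = kTB = 1.38×10⁻²³ × 141 × 3.85×10⁸ = 7.49×10⁻¹³ W
In dBm: 10 log₁₀(7.49×10⁻¹³ / 10⁻³) = −91.3 dBm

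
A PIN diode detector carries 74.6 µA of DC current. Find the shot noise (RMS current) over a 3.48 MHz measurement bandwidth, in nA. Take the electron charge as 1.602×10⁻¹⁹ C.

9.12 nA

I_n = √(2qI·B)
2qI·B = 2 × 1.602×10⁻¹⁹ × 7.46×10⁻⁵ × 3.48×10⁶ = 8.32×10⁻¹⁷ A²
I_n = √(8.32×10⁻¹⁷) = 9.12×10⁻⁹ A = 9.12 nA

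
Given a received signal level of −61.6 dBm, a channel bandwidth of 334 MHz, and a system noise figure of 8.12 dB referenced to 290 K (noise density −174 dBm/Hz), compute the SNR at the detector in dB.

19.0 dB

Noise floor: N = −174 + 10 log₁₀(B) + NF
10 log₁₀(3.34×10⁸) = 85.24 dB
N = −174 + 85.24 + 8.12 = −80.64 dBm
SNR = P_sig − N = −61.6 − (−80.64) = 19.04 dB → 19.0 dB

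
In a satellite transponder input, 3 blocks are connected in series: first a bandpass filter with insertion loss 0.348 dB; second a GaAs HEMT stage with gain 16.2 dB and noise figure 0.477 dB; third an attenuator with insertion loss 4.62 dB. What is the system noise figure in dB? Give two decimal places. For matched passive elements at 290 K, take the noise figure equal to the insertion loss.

1.00 dB

Convert to linear (a loss of L dB is a gain of −L dB): F_i = 10^(NF_i/10), G_i = 10^(G_i,dB/10)
  Stage 1: F_1 = 10^(0.348/10) = 1.083, G_1 = 10^(−0.348/10) = 0.9230
  Stage 2: F_2 = 10^(0.477/10) = 1.116, G_2 = 10^(16.2/10) = 41.69
  Stage 3: F_3 = 10^(4.62/10) = 2.897, G_3 = 10^(−4.62/10) = 0.3451
Friis cascade:
  F = 1.083 + (1.116 − 1)/0.9230 + (2.897 − 1)/38.48 = 1.259
NF = 10 log₁₀(1.259) = 1.00 dB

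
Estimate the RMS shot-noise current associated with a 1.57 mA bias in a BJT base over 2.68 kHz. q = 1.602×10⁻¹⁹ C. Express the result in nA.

I_n = √(2qI·B)
2qI·B = 2 × 1.602×10⁻¹⁹ × 1.57×10⁻³ × 2.68×10³ = 1.35×10⁻¹⁸ A²
I_n = √(1.35×10⁻¹⁸) = 1.16×10⁻⁹ A = 1.16 nA

1.16 nA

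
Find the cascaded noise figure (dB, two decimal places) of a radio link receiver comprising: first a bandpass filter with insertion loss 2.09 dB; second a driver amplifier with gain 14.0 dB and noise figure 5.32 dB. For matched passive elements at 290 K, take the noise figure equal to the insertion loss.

7.41 dB

Convert to linear (a loss of L dB is a gain of −L dB): F_i = 10^(NF_i/10), G_i = 10^(G_i,dB/10)
  Stage 1: F_1 = 10^(2.09/10) = 1.618, G_1 = 10^(−2.09/10) = 0.6180
  Stage 2: F_2 = 10^(5.32/10) = 3.404, G_2 = 10^(14.0/10) = 25.12
Friis cascade:
  F = 1.618 + (3.404 − 1)/0.6180 = 5.508
NF = 10 log₁₀(5.508) = 7.41 dB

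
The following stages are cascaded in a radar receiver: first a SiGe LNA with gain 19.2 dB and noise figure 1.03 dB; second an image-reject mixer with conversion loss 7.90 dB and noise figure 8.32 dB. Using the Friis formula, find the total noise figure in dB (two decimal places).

Convert to linear (a loss of L dB is a gain of −L dB): F_i = 10^(NF_i/10), G_i = 10^(G_i,dB/10)
  Stage 1: F_1 = 10^(1.03/10) = 1.268, G_1 = 10^(19.2/10) = 83.18
  Stage 2: F_2 = 10^(8.32/10) = 6.792, G_2 = 10^(−7.90/10) = 0.1622
Friis cascade:
  F = 1.268 + (6.792 − 1)/83.18 = 1.337
NF = 10 log₁₀(1.337) = 1.26 dB

1.26 dB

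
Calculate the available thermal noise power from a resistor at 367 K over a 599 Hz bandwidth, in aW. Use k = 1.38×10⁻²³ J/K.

P_n = kTB = 1.38×10⁻²³ × 367 × 5.99×10² = 3.03×10⁻¹⁸ W = 3.03 aW

3.03 aW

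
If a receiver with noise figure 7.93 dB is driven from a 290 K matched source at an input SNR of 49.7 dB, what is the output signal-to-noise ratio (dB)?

By definition F = SNR_in/SNR_out, so in dB: SNR_out = SNR_in − NF
SNR_out = 49.7 − 7.93 = 41.77 dB

41.77 dB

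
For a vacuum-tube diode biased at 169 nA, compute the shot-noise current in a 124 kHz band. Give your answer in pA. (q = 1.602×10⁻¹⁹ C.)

81.9 pA

I_n = √(2qI·B)
2qI·B = 2 × 1.602×10⁻¹⁹ × 1.69×10⁻⁷ × 1.24×10⁵ = 6.71×10⁻²¹ A²
I_n = √(6.71×10⁻²¹) = 8.19×10⁻¹¹ A = 81.9 pA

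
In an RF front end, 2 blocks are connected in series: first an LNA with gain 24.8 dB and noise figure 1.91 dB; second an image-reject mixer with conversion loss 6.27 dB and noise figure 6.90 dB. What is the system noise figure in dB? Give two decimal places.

Convert to linear (a loss of L dB is a gain of −L dB): F_i = 10^(NF_i/10), G_i = 10^(G_i,dB/10)
  Stage 1: F_1 = 10^(1.91/10) = 1.552, G_1 = 10^(24.8/10) = 302.0
  Stage 2: F_2 = 10^(6.90/10) = 4.898, G_2 = 10^(−6.27/10) = 0.2360
Friis cascade:
  F = 1.552 + (4.898 − 1)/302.0 = 1.565
NF = 10 log₁₀(1.565) = 1.95 dB

1.95 dB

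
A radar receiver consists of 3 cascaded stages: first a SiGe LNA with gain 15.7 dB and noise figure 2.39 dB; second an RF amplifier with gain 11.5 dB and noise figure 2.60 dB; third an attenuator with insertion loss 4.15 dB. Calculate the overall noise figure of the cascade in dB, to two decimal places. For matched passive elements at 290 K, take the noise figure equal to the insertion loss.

Convert to linear (a loss of L dB is a gain of −L dB): F_i = 10^(NF_i/10), G_i = 10^(G_i,dB/10)
  Stage 1: F_1 = 10^(2.39/10) = 1.734, G_1 = 10^(15.7/10) = 37.15
  Stage 2: F_2 = 10^(2.60/10) = 1.820, G_2 = 10^(11.5/10) = 14.13
  Stage 3: F_3 = 10^(4.15/10) = 2.600, G_3 = 10^(−4.15/10) = 0.3846
Friis cascade:
  F = 1.734 + (1.820 − 1)/37.15 + (2.600 − 1)/524.8 = 1.759
NF = 10 log₁₀(1.759) = 2.45 dB

2.45 dB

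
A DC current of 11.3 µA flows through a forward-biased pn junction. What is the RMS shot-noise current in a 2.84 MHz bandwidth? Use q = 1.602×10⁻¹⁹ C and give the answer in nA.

I_n = √(2qI·B)
2qI·B = 2 × 1.602×10⁻¹⁹ × 1.13×10⁻⁵ × 2.84×10⁶ = 1.03×10⁻¹⁷ A²
I_n = √(1.03×10⁻¹⁷) = 3.21×10⁻⁹ A = 3.21 nA

3.21 nA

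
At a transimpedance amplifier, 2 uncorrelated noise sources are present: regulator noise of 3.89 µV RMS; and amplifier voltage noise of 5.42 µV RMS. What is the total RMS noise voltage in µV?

6.67 µV

Uncorrelated sources add in power (mean-square): V_tot = √(ΣV_i²)
V_tot = √[(3.89×10⁻⁶)² + (5.42×10⁻⁶)²] = 6.67×10⁻⁶ V = 6.67 µV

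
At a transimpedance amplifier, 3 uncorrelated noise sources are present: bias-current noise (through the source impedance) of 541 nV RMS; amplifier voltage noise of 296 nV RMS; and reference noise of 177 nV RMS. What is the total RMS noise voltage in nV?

Uncorrelated sources add in power (mean-square): V_tot = √(ΣV_i²)
V_tot = √[(5.41×10⁻⁷)² + (2.96×10⁻⁷)² + (1.77×10⁻⁷)²] = 6.42×10⁻⁷ V = 642 nV

642 nV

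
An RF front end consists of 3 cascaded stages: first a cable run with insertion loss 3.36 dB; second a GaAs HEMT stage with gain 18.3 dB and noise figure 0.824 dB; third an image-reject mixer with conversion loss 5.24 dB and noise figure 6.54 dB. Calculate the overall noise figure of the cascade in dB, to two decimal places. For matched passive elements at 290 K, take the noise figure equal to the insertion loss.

Convert to linear (a loss of L dB is a gain of −L dB): F_i = 10^(NF_i/10), G_i = 10^(G_i,dB/10)
  Stage 1: F_1 = 10^(3.36/10) = 2.168, G_1 = 10^(−3.36/10) = 0.4613
  Stage 2: F_2 = 10^(0.824/10) = 1.209, G_2 = 10^(18.3/10) = 67.61
  Stage 3: F_3 = 10^(6.54/10) = 4.508, G_3 = 10^(−5.24/10) = 0.2992
Friis cascade:
  F = 2.168 + (1.209 − 1)/0.4613 + (4.508 − 1)/31.19 = 2.733
NF = 10 log₁₀(2.733) = 4.37 dB

4.37 dB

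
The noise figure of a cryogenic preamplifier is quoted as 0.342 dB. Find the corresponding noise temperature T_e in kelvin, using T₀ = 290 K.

23.8 K

F = 10^(0.342/10) = 1.08193
T_e = (F − 1)·T₀ = (1.08193 − 1) × 290 = 23.8 K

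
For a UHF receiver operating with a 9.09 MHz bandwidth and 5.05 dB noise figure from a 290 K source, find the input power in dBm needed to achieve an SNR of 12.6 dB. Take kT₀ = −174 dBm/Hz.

−86.8 dBm

Sensitivity = −174 + 10 log₁₀(B) + NF + SNR_min
= −174 + 69.59 + 5.05 + 12.6
= −86.76 dBm → −86.8 dBm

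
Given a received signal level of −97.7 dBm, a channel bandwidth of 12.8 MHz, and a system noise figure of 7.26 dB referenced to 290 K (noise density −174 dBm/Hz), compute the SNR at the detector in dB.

−2.0 dB

Noise floor: N = −174 + 10 log₁₀(B) + NF
10 log₁₀(1.28×10⁷) = 71.07 dB
N = −174 + 71.07 + 7.26 = −95.67 dBm
SNR = P_sig − N = −97.7 − (−95.67) = −2.03 dB → −2.0 dB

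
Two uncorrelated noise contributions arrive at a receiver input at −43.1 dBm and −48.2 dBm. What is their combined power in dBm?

−41.9 dBm

Convert to linear, add, convert back:
P₁ = 4.90×10⁻⁸ W, P₂ = 1.51×10⁻⁸ W
P_tot = 6.41×10⁻⁸ W → 10 log₁₀(P_tot / 10⁻³) = −41.9 dBm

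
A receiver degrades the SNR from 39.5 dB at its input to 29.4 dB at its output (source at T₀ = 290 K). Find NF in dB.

10.1 dB

NF (dB) = SNR_in(dB) − SNR_out(dB) when the source is at T₀
NF = 39.5 − 29.4 = 10.1 dB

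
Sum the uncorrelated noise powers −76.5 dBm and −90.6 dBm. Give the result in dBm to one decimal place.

−76.3 dBm

Convert to linear, add, convert back:
P₁ = 2.24×10⁻¹¹ W, P₂ = 8.71×10⁻¹³ W
P_tot = 2.33×10⁻¹¹ W → 10 log₁₀(P_tot / 10⁻³) = −76.3 dBm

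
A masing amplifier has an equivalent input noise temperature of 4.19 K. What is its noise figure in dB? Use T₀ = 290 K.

F = 1 + T_e/T₀ = 1 + 4.19/290 = 1.01445
NF = 10 log₁₀(1.01445) = 0.062 dB

0.062 dB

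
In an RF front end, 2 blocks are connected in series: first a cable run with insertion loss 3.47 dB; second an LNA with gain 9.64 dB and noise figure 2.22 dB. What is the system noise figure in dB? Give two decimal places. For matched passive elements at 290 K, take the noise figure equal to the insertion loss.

Convert to linear (a loss of L dB is a gain of −L dB): F_i = 10^(NF_i/10), G_i = 10^(G_i,dB/10)
  Stage 1: F_1 = 10^(3.47/10) = 2.223, G_1 = 10^(−3.47/10) = 0.4498
  Stage 2: F_2 = 10^(2.22/10) = 1.667, G_2 = 10^(9.64/10) = 9.204
Friis cascade:
  F = 2.223 + (1.667 − 1)/0.4498 = 3.707
NF = 10 log₁₀(3.707) = 5.69 dB

5.69 dB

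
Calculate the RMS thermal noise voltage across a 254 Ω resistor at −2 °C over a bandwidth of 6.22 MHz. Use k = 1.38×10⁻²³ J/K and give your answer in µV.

4.86 µV

T = −2 °C + 273.15 = 271.15 K
V_n = √(4kTRB)
4kTRB = 4 × 1.38×10⁻²³ × 271.15 × 2.54×10² × 6.22×10⁶ = 2.36×10⁻¹¹ V²
V_n = √(2.36×10⁻¹¹) = 4.86×10⁻⁶ V = 4.86 µV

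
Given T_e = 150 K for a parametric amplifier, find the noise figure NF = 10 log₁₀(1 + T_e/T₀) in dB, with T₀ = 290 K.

F = 1 + T_e/T₀ = 1 + 150/290 = 1.51724
NF = 10 log₁₀(1.51724) = 1.81 dB

1.81 dB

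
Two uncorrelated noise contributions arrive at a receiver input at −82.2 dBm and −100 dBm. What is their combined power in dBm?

Convert to linear, add, convert back:
P₁ = 6.03×10⁻¹² W, P₂ = 1.00×10⁻¹³ W
P_tot = 6.13×10⁻¹² W → 10 log₁₀(P_tot / 10⁻³) = −82.1 dBm

−82.1 dBm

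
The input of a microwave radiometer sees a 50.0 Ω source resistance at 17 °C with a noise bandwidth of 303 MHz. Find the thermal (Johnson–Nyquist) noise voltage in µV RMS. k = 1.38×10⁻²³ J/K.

15.6 µV

T = 17 °C + 273.15 = 290.15 K
V_n = √(4kTRB)
4kTRB = 4 × 1.38×10⁻²³ × 290.15 × 5.00×10¹ × 3.03×10⁸ = 2.43×10⁻¹⁰ V²
V_n = √(2.43×10⁻¹⁰) = 1.56×10⁻⁵ V = 15.6 µV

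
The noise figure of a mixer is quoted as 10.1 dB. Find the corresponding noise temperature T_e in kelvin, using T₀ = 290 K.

2678 K

F = 10^(10.1/10) = 10.2329
T_e = (F − 1)·T₀ = (10.2329 − 1) × 290 = 2678 K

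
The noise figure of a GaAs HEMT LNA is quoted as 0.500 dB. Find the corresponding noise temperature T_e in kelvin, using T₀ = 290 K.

35.4 K

F = 10^(0.500/10) = 1.12202
T_e = (F − 1)·T₀ = (1.12202 − 1) × 290 = 35.4 K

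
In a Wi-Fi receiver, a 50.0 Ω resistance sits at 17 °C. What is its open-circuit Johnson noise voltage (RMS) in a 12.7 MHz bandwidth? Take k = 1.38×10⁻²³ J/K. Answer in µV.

T = 17 °C + 273.15 = 290.15 K
V_n = √(4kTRB)
4kTRB = 4 × 1.38×10⁻²³ × 290.15 × 5.00×10¹ × 1.27×10⁷ = 1.02×10⁻¹¹ V²
V_n = √(1.02×10⁻¹¹) = 3.19×10⁻⁶ V = 3.19 µV

3.19 µV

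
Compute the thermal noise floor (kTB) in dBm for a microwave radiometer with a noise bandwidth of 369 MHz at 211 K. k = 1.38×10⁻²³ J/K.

−89.7 dBm

P_n = kTB = 1.38×10⁻²³ × 211 × 3.69×10⁸ = 1.07×10⁻¹² W
In dBm: 10 log₁₀(1.07×10⁻¹² / 10⁻³) = −89.7 dBm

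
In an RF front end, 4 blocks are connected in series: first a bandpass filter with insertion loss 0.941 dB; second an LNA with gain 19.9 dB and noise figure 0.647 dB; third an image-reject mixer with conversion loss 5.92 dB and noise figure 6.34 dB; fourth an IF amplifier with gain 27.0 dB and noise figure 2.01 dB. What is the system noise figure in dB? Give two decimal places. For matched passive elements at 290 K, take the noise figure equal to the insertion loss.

1.80 dB

Convert to linear (a loss of L dB is a gain of −L dB): F_i = 10^(NF_i/10), G_i = 10^(G_i,dB/10)
  Stage 1: F_1 = 10^(0.941/10) = 1.242, G_1 = 10^(−0.941/10) = 0.8052
  Stage 2: F_2 = 10^(0.647/10) = 1.161, G_2 = 10^(19.9/10) = 97.72
  Stage 3: F_3 = 10^(6.34/10) = 4.305, G_3 = 10^(−5.92/10) = 0.2559
  Stage 4: F_4 = 10^(2.01/10) = 1.589, G_4 = 10^(27.0/10) = 501.2
Friis cascade:
  F = 1.242 + (1.161 − 1)/0.8052 + (4.305 − 1)/78.69 + (1.589 − 1)/20.13 = 1.513
NF = 10 log₁₀(1.513) = 1.80 dB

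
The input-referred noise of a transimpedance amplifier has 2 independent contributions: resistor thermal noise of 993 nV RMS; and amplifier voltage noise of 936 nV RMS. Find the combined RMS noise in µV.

Uncorrelated sources add in power (mean-square): V_tot = √(ΣV_i²)
V_tot = √[(9.93×10⁻⁷)² + (9.36×10⁻⁷)²] = 1.36×10⁻⁶ V = 1.36 µV

1.36 µV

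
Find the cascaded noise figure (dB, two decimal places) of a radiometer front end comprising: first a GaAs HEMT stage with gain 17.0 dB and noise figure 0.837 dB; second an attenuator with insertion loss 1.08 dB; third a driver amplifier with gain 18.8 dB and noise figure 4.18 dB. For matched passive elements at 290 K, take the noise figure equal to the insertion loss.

Convert to linear (a loss of L dB is a gain of −L dB): F_i = 10^(NF_i/10), G_i = 10^(G_i,dB/10)
  Stage 1: F_1 = 10^(0.837/10) = 1.213, G_1 = 10^(17.0/10) = 50.12
  Stage 2: F_2 = 10^(1.08/10) = 1.282, G_2 = 10^(−1.08/10) = 0.7798
  Stage 3: F_3 = 10^(4.18/10) = 2.618, G_3 = 10^(18.8/10) = 75.86
Friis cascade:
  F = 1.213 + (1.282 − 1)/50.12 + (2.618 − 1)/39.08 = 1.260
NF = 10 log₁₀(1.260) = 1.00 dB

1.00 dB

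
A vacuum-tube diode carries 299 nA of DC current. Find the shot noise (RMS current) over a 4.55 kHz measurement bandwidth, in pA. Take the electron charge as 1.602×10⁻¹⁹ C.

I_n = √(2qI·B)
2qI·B = 2 × 1.602×10⁻¹⁹ × 2.99×10⁻⁷ × 4.55×10³ = 4.36×10⁻²² A²
I_n = √(4.36×10⁻²²) = 2.09×10⁻¹¹ A = 20.9 pA

20.9 pA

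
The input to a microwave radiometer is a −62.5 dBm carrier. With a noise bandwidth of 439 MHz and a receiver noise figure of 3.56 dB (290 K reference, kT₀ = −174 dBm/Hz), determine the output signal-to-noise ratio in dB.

Noise floor: N = −174 + 10 log₁₀(B) + NF
10 log₁₀(4.39×10⁸) = 86.42 dB
N = −174 + 86.42 + 3.56 = −84.02 dBm
SNR = P_sig − N = −62.5 − (−84.02) = 21.52 dB → 21.5 dB

21.5 dB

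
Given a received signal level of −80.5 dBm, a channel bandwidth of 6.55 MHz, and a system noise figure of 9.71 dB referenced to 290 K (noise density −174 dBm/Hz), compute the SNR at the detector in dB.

15.6 dB

Noise floor: N = −174 + 10 log₁₀(B) + NF
10 log₁₀(6.55×10⁶) = 68.16 dB
N = −174 + 68.16 + 9.71 = −96.13 dBm
SNR = P_sig − N = −80.5 − (−96.13) = 15.63 dB → 15.6 dB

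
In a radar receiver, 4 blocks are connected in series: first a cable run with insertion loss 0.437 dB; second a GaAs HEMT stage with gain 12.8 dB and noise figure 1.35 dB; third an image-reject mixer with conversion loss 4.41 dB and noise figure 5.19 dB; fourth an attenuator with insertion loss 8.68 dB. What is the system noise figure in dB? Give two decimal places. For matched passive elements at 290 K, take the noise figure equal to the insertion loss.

4.26 dB

Convert to linear (a loss of L dB is a gain of −L dB): F_i = 10^(NF_i/10), G_i = 10^(G_i,dB/10)
  Stage 1: F_1 = 10^(0.437/10) = 1.106, G_1 = 10^(−0.437/10) = 0.9043
  Stage 2: F_2 = 10^(1.35/10) = 1.365, G_2 = 10^(12.8/10) = 19.05
  Stage 3: F_3 = 10^(5.19/10) = 3.304, G_3 = 10^(−4.41/10) = 0.3622
  Stage 4: F_4 = 10^(8.68/10) = 7.379, G_4 = 10^(−8.68/10) = 0.1355
Friis cascade:
  F = 1.106 + (1.365 − 1)/0.9043 + (3.304 − 1)/17.23 + (7.379 − 1)/6.242 = 2.665
NF = 10 log₁₀(2.665) = 4.26 dB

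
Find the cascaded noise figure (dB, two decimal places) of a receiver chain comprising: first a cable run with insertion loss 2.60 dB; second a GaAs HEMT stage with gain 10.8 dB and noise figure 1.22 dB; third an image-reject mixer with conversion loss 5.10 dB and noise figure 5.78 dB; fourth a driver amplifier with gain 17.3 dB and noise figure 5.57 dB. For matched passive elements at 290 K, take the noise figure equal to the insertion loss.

Convert to linear (a loss of L dB is a gain of −L dB): F_i = 10^(NF_i/10), G_i = 10^(G_i,dB/10)
  Stage 1: F_1 = 10^(2.60/10) = 1.820, G_1 = 10^(−2.60/10) = 0.5495
  Stage 2: F_2 = 10^(1.22/10) = 1.324, G_2 = 10^(10.8/10) = 12.02
  Stage 3: F_3 = 10^(5.78/10) = 3.784, G_3 = 10^(−5.10/10) = 0.3090
  Stage 4: F_4 = 10^(5.57/10) = 3.606, G_4 = 10^(17.3/10) = 53.70
Friis cascade:
  F = 1.820 + (1.324 − 1)/0.5495 + (3.784 − 1)/6.607 + (3.606 − 1)/2.042 = 4.108
NF = 10 log₁₀(4.108) = 6.14 dB

6.14 dB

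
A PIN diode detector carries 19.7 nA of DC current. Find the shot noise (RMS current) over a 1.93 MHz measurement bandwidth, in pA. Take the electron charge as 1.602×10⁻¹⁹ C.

110 pA

I_n = √(2qI·B)
2qI·B = 2 × 1.602×10⁻¹⁹ × 1.97×10⁻⁸ × 1.93×10⁶ = 1.22×10⁻²⁰ A²
I_n = √(1.22×10⁻²⁰) = 1.10×10⁻¹⁰ A = 110 pA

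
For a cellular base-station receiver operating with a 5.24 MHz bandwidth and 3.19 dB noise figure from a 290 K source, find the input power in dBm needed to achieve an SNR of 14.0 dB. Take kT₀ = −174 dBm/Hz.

Sensitivity = −174 + 10 log₁₀(B) + NF + SNR_min
= −174 + 67.19 + 3.19 + 14.0
= −89.62 dBm → −89.6 dBm

−89.6 dBm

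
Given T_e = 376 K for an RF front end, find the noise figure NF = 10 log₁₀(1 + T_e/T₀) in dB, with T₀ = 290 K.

F = 1 + T_e/T₀ = 1 + 376/290 = 2.29655
NF = 10 log₁₀(2.29655) = 3.61 dB

3.61 dB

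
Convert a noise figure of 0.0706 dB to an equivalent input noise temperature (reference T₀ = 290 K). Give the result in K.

F = 10^(0.0706/10) = 1.01639
T_e = (F − 1)·T₀ = (1.01639 − 1) × 290 = 4.75 K

4.75 K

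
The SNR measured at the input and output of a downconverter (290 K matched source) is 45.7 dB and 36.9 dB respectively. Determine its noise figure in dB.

NF (dB) = SNR_in(dB) − SNR_out(dB) when the source is at T₀
NF = 45.7 − 36.9 = 8.8 dB

8.8 dB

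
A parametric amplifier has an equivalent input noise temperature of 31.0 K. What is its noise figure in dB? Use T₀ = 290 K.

0.441 dB

F = 1 + T_e/T₀ = 1 + 31.0/290 = 1.1069
NF = 10 log₁₀(1.1069) = 0.441 dB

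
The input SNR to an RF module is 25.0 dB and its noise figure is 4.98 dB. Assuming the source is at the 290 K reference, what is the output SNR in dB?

By definition F = SNR_in/SNR_out, so in dB: SNR_out = SNR_in − NF
SNR_out = 25.0 − 4.98 = 20.02 dB

20.02 dB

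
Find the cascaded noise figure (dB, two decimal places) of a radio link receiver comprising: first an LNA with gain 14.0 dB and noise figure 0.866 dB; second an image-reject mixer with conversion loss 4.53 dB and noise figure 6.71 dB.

Convert to linear (a loss of L dB is a gain of −L dB): F_i = 10^(NF_i/10), G_i = 10^(G_i,dB/10)
  Stage 1: F_1 = 10^(0.866/10) = 1.221, G_1 = 10^(14.0/10) = 25.12
  Stage 2: F_2 = 10^(6.71/10) = 4.688, G_2 = 10^(−4.53/10) = 0.3524
Friis cascade:
  F = 1.221 + (4.688 − 1)/25.12 = 1.368
NF = 10 log₁₀(1.368) = 1.36 dB

1.36 dB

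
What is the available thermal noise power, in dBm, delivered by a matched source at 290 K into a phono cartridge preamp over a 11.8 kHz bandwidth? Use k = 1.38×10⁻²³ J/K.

P_n = kTB = 1.38×10⁻²³ × 290 × 1.18×10⁴ = 4.72×10⁻¹⁷ W
In dBm: 10 log₁₀(4.72×10⁻¹⁷ / 10⁻³) = −133.3 dBm

−133.3 dBm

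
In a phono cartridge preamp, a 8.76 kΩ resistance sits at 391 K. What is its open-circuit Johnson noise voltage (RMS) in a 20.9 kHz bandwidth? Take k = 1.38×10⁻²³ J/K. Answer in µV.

V_n = √(4kTRB)
4kTRB = 4 × 1.38×10⁻²³ × 391 × 8.76×10³ × 2.09×10⁴ = 3.95×10⁻¹² V²
V_n = √(3.95×10⁻¹²) = 1.99×10⁻⁶ V = 1.99 µV

1.99 µV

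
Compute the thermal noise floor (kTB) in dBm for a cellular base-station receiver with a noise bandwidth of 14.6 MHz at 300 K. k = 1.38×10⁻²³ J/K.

P_n = kTB = 1.38×10⁻²³ × 300 × 1.46×10⁷ = 6.04×10⁻¹⁴ W
In dBm: 10 log₁₀(6.04×10⁻¹⁴ / 10⁻³) = −102.2 dBm

−102.2 dBm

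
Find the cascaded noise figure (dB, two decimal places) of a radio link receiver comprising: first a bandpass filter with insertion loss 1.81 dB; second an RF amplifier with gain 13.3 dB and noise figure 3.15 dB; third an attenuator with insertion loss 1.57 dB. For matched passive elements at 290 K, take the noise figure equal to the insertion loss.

5.00 dB

Convert to linear (a loss of L dB is a gain of −L dB): F_i = 10^(NF_i/10), G_i = 10^(G_i,dB/10)
  Stage 1: F_1 = 10^(1.81/10) = 1.517, G_1 = 10^(−1.81/10) = 0.6592
  Stage 2: F_2 = 10^(3.15/10) = 2.065, G_2 = 10^(13.3/10) = 21.38
  Stage 3: F_3 = 10^(1.57/10) = 1.435, G_3 = 10^(−1.57/10) = 0.6966
Friis cascade:
  F = 1.517 + (2.065 − 1)/0.6592 + (1.435 − 1)/14.09 = 3.164
NF = 10 log₁₀(3.164) = 5.00 dB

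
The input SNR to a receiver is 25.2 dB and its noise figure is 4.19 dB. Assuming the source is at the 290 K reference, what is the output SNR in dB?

By definition F = SNR_in/SNR_out, so in dB: SNR_out = SNR_in − NF
SNR_out = 25.2 − 4.19 = 21.01 dB

21.01 dB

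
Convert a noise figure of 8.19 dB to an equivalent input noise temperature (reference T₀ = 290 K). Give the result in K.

1622 K

F = 10^(8.19/10) = 6.59174
T_e = (F − 1)·T₀ = (6.59174 − 1) × 290 = 1622 K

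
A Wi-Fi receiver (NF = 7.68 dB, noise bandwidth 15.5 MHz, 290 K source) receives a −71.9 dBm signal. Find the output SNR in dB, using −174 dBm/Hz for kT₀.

Noise floor: N = −174 + 10 log₁₀(B) + NF
10 log₁₀(1.55×10⁷) = 71.9 dB
N = −174 + 71.9 + 7.68 = −94.42 dBm
SNR = P_sig − N = −71.9 − (−94.42) = 22.52 dB → 22.5 dB

22.5 dB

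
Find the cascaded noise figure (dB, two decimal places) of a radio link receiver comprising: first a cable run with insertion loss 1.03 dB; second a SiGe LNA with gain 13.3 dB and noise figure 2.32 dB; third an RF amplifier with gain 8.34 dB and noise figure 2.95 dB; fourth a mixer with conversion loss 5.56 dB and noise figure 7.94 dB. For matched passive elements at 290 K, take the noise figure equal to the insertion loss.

3.55 dB

Convert to linear (a loss of L dB is a gain of −L dB): F_i = 10^(NF_i/10), G_i = 10^(G_i,dB/10)
  Stage 1: F_1 = 10^(1.03/10) = 1.268, G_1 = 10^(−1.03/10) = 0.7889
  Stage 2: F_2 = 10^(2.32/10) = 1.706, G_2 = 10^(13.3/10) = 21.38
  Stage 3: F_3 = 10^(2.95/10) = 1.972, G_3 = 10^(8.34/10) = 6.823
  Stage 4: F_4 = 10^(7.94/10) = 6.223, G_4 = 10^(−5.56/10) = 0.2780
Friis cascade:
  F = 1.268 + (1.706 − 1)/0.7889 + (1.972 − 1)/16.87 + (6.223 − 1)/115.1 = 2.266
NF = 10 log₁₀(2.266) = 3.55 dB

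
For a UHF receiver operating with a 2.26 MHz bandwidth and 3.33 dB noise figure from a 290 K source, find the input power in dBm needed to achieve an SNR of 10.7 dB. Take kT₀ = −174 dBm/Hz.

−96.4 dBm

Sensitivity = −174 + 10 log₁₀(B) + NF + SNR_min
= −174 + 63.54 + 3.33 + 10.7
= −96.43 dBm → −96.4 dBm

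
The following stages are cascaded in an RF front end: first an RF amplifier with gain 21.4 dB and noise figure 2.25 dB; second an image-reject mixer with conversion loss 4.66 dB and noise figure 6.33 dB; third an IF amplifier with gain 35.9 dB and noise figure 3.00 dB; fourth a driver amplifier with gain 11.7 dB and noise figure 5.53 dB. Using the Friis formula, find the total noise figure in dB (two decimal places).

Convert to linear (a loss of L dB is a gain of −L dB): F_i = 10^(NF_i/10), G_i = 10^(G_i,dB/10)
  Stage 1: F_1 = 10^(2.25/10) = 1.679, G_1 = 10^(21.4/10) = 138.0
  Stage 2: F_2 = 10^(6.33/10) = 4.295, G_2 = 10^(−4.66/10) = 0.3420
  Stage 3: F_3 = 10^(3.00/10) = 1.995, G_3 = 10^(35.9/10) = 3890
  Stage 4: F_4 = 10^(5.53/10) = 3.573, G_4 = 10^(11.7/10) = 14.79
Friis cascade:
  F = 1.679 + (4.295 − 1)/138.0 + (1.995 − 1)/47.21 + (3.573 − 1)/1.837×10⁵ = 1.724
NF = 10 log₁₀(1.724) = 2.36 dB

2.36 dB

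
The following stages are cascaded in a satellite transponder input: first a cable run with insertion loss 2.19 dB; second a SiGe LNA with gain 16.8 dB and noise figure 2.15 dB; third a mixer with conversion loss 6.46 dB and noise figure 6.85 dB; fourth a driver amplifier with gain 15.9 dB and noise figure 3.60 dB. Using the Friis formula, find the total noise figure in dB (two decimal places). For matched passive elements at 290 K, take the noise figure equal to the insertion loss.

Convert to linear (a loss of L dB is a gain of −L dB): F_i = 10^(NF_i/10), G_i = 10^(G_i,dB/10)
  Stage 1: F_1 = 10^(2.19/10) = 1.656, G_1 = 10^(−2.19/10) = 0.6039
  Stage 2: F_2 = 10^(2.15/10) = 1.641, G_2 = 10^(16.8/10) = 47.86
  Stage 3: F_3 = 10^(6.85/10) = 4.842, G_3 = 10^(−6.46/10) = 0.2259
  Stage 4: F_4 = 10^(3.60/10) = 2.291, G_4 = 10^(15.9/10) = 38.90
Friis cascade:
  F = 1.656 + (1.641 − 1)/0.6039 + (4.842 − 1)/28.91 + (2.291 − 1)/6.531 = 3.047
NF = 10 log₁₀(3.047) = 4.84 dB

4.84 dB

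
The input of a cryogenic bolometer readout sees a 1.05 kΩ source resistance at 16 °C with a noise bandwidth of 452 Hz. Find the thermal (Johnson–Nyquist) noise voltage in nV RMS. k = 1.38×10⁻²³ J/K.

87.0 nV

T = 16 °C + 273.15 = 289.15 K
V_n = √(4kTRB)
4kTRB = 4 × 1.38×10⁻²³ × 289.15 × 1.05×10³ × 4.52×10² = 7.58×10⁻¹⁵ V²
V_n = √(7.58×10⁻¹⁵) = 8.70×10⁻⁸ V = 87.0 nV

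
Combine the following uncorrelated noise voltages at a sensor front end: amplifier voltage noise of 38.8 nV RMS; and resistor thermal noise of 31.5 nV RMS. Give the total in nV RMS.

Uncorrelated sources add in power (mean-square): V_tot = √(ΣV_i²)
V_tot = √[(3.88×10⁻⁸)² + (3.15×10⁻⁸)²] = 5.00×10⁻⁸ V = 50.0 nV

50.0 nV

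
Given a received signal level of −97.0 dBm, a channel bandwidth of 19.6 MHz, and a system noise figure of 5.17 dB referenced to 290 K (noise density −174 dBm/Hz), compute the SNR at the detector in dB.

Noise floor: N = −174 + 10 log₁₀(B) + NF
10 log₁₀(1.96×10⁷) = 72.92 dB
N = −174 + 72.92 + 5.17 = −95.91 dBm
SNR = P_sig − N = −97.0 − (−95.91) = −1.09 dB → −1.1 dB

−1.1 dB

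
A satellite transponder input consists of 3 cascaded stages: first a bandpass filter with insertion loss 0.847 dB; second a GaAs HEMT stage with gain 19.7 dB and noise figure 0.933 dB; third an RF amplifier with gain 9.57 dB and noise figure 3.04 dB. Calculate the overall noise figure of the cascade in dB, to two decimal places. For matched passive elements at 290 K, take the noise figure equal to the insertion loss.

1.82 dB

Convert to linear (a loss of L dB is a gain of −L dB): F_i = 10^(NF_i/10), G_i = 10^(G_i,dB/10)
  Stage 1: F_1 = 10^(0.847/10) = 1.215, G_1 = 10^(−0.847/10) = 0.8228
  Stage 2: F_2 = 10^(0.933/10) = 1.240, G_2 = 10^(19.7/10) = 93.33
  Stage 3: F_3 = 10^(3.04/10) = 2.014, G_3 = 10^(9.57/10) = 9.057
Friis cascade:
  F = 1.215 + (1.240 − 1)/0.8228 + (2.014 − 1)/76.79 = 1.520
NF = 10 log₁₀(1.520) = 1.82 dB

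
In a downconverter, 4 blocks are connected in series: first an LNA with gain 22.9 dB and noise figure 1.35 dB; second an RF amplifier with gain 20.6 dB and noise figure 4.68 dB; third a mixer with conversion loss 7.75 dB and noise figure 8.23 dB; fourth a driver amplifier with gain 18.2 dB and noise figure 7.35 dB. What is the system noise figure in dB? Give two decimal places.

1.39 dB

Convert to linear (a loss of L dB is a gain of −L dB): F_i = 10^(NF_i/10), G_i = 10^(G_i,dB/10)
  Stage 1: F_1 = 10^(1.35/10) = 1.365, G_1 = 10^(22.9/10) = 195.0
  Stage 2: F_2 = 10^(4.68/10) = 2.938, G_2 = 10^(20.6/10) = 114.8
  Stage 3: F_3 = 10^(8.23/10) = 6.653, G_3 = 10^(−7.75/10) = 0.1679
  Stage 4: F_4 = 10^(7.35/10) = 5.433, G_4 = 10^(18.2/10) = 66.07
Friis cascade:
  F = 1.365 + (2.938 − 1)/195.0 + (6.653 − 1)/2.239×10⁴ + (5.433 − 1)/3758 = 1.376
NF = 10 log₁₀(1.376) = 1.39 dB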